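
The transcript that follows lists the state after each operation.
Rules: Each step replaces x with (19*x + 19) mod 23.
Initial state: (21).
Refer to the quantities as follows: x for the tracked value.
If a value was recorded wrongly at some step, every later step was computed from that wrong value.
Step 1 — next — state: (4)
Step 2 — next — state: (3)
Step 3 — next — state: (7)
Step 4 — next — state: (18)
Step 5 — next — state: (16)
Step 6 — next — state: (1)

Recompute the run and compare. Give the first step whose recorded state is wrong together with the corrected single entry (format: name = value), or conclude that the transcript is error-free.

step 4, x = 14

step 1: x = (19*21 + 19) mod 23 = 4 -> no discrepancy
step 2: x = (19*4 + 19) mod 23 = 3 -> consistent with the transcript
step 3: x = (19*3 + 19) mod 23 = 7 -> no discrepancy
step 4: x = (19*7 + 19) mod 23 = 14 -> the entry is off here
The earliest wrong entry is at step 4: it should read x = 14.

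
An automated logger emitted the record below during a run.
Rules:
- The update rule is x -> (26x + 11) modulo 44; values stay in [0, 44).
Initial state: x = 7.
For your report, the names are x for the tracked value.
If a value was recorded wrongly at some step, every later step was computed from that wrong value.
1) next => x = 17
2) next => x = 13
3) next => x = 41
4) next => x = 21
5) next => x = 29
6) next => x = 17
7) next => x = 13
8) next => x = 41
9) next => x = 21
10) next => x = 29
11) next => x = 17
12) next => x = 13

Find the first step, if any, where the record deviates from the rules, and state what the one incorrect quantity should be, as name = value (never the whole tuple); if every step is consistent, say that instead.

Recomputing the run from the initial state:
step 1: x = 17
step 2: x = 13
step 3: x = 41
step 4: x = 21
step 5: x = 29
step 6: x = 17
step 7: x = 13
step 8: x = 41
step 9: x = 21
step 10: x = 29
step 11: x = 17
step 12: x = 13
This matches the record at every step.

no error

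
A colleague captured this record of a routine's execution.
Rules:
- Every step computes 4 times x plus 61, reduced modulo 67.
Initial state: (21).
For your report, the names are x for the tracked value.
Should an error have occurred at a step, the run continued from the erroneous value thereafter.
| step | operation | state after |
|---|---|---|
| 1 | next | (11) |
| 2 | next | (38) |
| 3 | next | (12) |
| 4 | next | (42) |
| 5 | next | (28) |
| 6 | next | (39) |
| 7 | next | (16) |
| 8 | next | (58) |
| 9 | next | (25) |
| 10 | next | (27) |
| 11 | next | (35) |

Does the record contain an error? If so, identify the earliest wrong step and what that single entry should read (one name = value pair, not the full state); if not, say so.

no error

Step 1: x = (4*21 + 61) mod 67 = 11 — checks out.
Step 2: x = (4*11 + 61) mod 67 = 38 — checks out.
Step 3: x = (4*38 + 61) mod 67 = 12 — exactly as logged.
Step 4: x = (4*12 + 61) mod 67 = 42 — consistent with the record.
Step 5: x = (4*42 + 61) mod 67 = 28 — confirmed correct.
Step 6: x = (4*28 + 61) mod 67 = 39 — matches.
Step 7: x = (4*39 + 61) mod 67 = 16 — agrees with the record.
Step 8: x = (4*16 + 61) mod 67 = 58 — verified.
Step 9: x = (4*58 + 61) mod 67 = 25 — checks out.
Step 10: x = (4*25 + 61) mod 67 = 27 — verified.
Step 11: x = (4*27 + 61) mod 67 = 35 — exactly as logged.
Every step is consistent.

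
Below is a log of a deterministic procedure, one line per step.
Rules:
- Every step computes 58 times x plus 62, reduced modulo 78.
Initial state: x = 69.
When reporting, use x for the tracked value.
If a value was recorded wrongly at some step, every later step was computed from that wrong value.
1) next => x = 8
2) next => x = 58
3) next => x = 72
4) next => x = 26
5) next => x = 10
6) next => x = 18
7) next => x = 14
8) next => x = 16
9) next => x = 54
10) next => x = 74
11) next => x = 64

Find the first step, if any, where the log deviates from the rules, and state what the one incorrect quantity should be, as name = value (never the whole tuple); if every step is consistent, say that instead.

Step 1: x = (58*69 + 62) mod 78 = 8 — consistent with the log.
Step 2: x = (58*8 + 62) mod 78 = 58 — same as recorded.
Step 3: x = (58*58 + 62) mod 78 = 72 — no discrepancy.
Step 4: x = (58*72 + 62) mod 78 = 26 — exactly as logged.
Step 5: x = (58*26 + 62) mod 78 = 10 — exactly as logged.
Step 6: x = (58*10 + 62) mod 78 = 18 — agrees with the log.
Step 7: x = (58*18 + 62) mod 78 = 14 — same as recorded.
Step 8: x = (58*14 + 62) mod 78 = 16 — in agreement.
Step 9: x = (58*16 + 62) mod 78 = 54 — exactly as logged.
Step 10: x = (58*54 + 62) mod 78 = 74 — no discrepancy.
Step 11: x = (58*74 + 62) mod 78 = 64 — agrees with the log.
Every step is consistent.

no error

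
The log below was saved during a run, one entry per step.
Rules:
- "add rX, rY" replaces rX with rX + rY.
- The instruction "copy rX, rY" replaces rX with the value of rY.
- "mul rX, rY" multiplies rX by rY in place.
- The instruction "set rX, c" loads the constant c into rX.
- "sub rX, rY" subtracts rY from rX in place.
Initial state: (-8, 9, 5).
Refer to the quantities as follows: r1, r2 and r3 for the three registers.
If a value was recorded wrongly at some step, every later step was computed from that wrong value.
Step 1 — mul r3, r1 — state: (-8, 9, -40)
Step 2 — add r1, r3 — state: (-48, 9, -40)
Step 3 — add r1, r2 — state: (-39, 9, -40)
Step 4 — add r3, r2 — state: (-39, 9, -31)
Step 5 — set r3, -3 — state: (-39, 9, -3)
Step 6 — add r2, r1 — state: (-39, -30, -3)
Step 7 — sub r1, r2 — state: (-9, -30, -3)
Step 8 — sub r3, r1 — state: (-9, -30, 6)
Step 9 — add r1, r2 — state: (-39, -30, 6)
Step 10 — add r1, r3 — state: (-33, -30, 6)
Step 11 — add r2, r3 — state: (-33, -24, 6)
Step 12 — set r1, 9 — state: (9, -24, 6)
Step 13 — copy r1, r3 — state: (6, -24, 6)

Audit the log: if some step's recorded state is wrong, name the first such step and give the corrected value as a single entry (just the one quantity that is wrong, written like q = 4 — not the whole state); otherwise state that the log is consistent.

Recomputing the run from the initial state:
step 1: r1 = -8, r2 = 9, r3 = -40
step 2: r1 = -48, r2 = 9, r3 = -40
step 3: r1 = -39, r2 = 9, r3 = -40
step 4: r1 = -39, r2 = 9, r3 = -31
step 5: r1 = -39, r2 = 9, r3 = -3
step 6: r1 = -39, r2 = -30, r3 = -3
step 7: r1 = -9, r2 = -30, r3 = -3
step 8: r1 = -9, r2 = -30, r3 = 6
step 9: r1 = -39, r2 = -30, r3 = 6
step 10: r1 = -33, r2 = -30, r3 = 6
step 11: r1 = -33, r2 = -24, r3 = 6
step 12: r1 = 9, r2 = -24, r3 = 6
step 13: r1 = 6, r2 = -24, r3 = 6
This matches the log at every step.

no error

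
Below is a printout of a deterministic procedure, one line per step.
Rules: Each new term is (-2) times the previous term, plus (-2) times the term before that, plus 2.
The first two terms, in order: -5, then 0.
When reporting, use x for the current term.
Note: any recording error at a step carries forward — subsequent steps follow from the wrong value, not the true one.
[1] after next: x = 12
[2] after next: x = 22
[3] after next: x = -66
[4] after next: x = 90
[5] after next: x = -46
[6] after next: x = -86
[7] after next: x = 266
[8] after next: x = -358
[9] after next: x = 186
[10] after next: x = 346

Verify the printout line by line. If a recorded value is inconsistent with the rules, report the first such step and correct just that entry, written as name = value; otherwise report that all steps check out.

step 2, x = -22

step 1: x = -2*(0) + (-2)*(-5) + (2) = 12 -> matches
step 2: x = -2*(12) + (-2)*(0) + (2) = -22 -> a discrepancy with the printout
Step 2 is the first one off; corrected, x = -22.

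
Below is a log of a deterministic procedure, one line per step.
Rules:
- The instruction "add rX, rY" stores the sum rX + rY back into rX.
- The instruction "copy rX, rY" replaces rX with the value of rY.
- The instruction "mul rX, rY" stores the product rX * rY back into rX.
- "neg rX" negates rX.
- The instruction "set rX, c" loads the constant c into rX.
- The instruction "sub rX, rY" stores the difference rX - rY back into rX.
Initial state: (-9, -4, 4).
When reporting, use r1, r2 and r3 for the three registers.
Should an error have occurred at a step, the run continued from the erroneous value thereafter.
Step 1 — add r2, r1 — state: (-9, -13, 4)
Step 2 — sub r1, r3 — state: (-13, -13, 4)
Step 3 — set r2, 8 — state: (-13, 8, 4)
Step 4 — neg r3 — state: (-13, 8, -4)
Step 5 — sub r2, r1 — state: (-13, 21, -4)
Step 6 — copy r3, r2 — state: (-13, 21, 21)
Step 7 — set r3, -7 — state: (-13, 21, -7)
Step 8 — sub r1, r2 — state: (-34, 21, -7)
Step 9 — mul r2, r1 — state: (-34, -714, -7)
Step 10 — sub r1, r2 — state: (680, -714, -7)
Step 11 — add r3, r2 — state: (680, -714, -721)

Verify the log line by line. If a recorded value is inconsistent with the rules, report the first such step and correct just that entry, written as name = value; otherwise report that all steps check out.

no error

Recomputing the run from the initial state:
step 1: r1 = -9, r2 = -13, r3 = 4
step 2: r1 = -13, r2 = -13, r3 = 4
step 3: r1 = -13, r2 = 8, r3 = 4
step 4: r1 = -13, r2 = 8, r3 = -4
step 5: r1 = -13, r2 = 21, r3 = -4
step 6: r1 = -13, r2 = 21, r3 = 21
step 7: r1 = -13, r2 = 21, r3 = -7
step 8: r1 = -34, r2 = 21, r3 = -7
step 9: r1 = -34, r2 = -714, r3 = -7
step 10: r1 = 680, r2 = -714, r3 = -7
step 11: r1 = 680, r2 = -714, r3 = -721
This matches the log at every step.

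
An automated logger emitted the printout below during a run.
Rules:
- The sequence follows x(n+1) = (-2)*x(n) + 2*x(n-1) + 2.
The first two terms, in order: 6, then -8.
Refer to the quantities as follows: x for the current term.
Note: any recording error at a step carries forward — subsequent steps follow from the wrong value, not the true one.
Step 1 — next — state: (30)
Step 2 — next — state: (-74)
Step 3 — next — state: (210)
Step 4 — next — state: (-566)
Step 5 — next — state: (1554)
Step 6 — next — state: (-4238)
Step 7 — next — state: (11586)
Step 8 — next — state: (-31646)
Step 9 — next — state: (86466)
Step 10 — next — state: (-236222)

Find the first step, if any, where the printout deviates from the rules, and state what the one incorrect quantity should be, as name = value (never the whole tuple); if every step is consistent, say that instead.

no error

Recomputing the run from the initial state:
step 1: x = 30
step 2: x = -74
step 3: x = 210
step 4: x = -566
step 5: x = 1554
step 6: x = -4238
step 7: x = 11586
step 8: x = -31646
step 9: x = 86466
step 10: x = -236222
This matches the printout at every step.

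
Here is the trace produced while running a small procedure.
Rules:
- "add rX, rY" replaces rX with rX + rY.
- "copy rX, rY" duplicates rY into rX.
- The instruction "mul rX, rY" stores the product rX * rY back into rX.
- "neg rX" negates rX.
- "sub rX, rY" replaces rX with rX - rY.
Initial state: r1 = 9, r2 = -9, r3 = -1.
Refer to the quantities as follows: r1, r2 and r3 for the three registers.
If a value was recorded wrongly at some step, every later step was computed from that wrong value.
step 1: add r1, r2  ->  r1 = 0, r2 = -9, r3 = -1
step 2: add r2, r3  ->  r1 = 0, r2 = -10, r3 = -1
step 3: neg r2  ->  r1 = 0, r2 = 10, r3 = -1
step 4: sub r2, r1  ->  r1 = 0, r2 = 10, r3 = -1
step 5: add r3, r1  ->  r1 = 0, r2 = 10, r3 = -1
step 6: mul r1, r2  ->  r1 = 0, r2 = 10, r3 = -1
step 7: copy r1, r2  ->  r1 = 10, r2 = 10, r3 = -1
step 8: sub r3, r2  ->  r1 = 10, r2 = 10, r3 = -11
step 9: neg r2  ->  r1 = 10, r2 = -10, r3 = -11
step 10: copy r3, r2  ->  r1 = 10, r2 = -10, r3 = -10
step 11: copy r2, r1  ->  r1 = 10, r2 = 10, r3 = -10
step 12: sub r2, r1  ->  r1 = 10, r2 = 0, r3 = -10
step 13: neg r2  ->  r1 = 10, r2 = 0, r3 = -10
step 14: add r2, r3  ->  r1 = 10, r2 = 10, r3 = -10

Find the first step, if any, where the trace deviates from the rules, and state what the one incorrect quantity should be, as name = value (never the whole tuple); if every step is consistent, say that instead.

step 14, r2 = -10

step 1: r1 = 9 + -9 = 0 -> verified
step 2: r2 = -9 + -1 = -10 -> no discrepancy
step 3: r2 = -(-10) = 10 -> same as recorded
step 4: r2 = 10 - 0 = 10 -> checks out
step 5: r3 = -1 + 0 = -1 -> consistent with the trace
step 6: r1 = 0 * 10 = 0 -> in agreement
step 7: r1 = 10 -> agrees with the trace
step 8: r3 = -1 - 10 = -11 -> verified
step 9: r2 = -(10) = -10 -> checks out
step 10: r3 = -10 -> agrees with the trace
step 11: r2 = 10 -> in agreement
step 12: r2 = 10 - 10 = 0 -> same as recorded
step 13: r2 = -(0) = 0 -> no discrepancy
step 14: r2 = 0 + -10 = -10 -> the trace has a different value
The earliest wrong entry is at step 14: it should read r2 = -10.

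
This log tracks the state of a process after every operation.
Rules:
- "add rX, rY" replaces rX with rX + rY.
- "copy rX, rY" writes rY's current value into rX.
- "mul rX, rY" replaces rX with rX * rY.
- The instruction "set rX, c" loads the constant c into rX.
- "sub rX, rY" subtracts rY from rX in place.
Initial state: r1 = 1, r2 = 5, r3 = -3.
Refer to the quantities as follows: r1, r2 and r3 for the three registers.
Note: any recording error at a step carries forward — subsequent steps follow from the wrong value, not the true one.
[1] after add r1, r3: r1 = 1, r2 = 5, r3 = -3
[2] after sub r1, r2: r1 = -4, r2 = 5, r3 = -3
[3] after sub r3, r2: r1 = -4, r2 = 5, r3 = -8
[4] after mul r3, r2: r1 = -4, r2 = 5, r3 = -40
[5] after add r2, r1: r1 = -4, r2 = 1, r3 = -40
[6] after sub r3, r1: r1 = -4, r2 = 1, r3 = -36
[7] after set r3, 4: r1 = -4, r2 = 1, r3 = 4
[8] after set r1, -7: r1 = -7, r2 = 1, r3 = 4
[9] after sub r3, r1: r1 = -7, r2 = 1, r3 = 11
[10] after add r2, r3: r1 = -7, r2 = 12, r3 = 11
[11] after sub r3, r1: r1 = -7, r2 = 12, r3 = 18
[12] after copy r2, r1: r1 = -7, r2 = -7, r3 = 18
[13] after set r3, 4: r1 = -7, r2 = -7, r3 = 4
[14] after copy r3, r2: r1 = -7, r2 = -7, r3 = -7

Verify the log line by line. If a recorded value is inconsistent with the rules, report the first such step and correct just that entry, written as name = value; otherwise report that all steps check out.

step 1, r1 = -2

Recomputing the run from the initial state:
step 1: r1 = -2, r2 = 5, r3 = -3
step 2: r1 = -7, r2 = 5, r3 = -3
step 3: r1 = -7, r2 = 5, r3 = -8
step 4: r1 = -7, r2 = 5, r3 = -40
step 5: r1 = -7, r2 = -2, r3 = -40
step 6: r1 = -7, r2 = -2, r3 = -33
step 7: r1 = -7, r2 = -2, r3 = 4
step 8: r1 = -7, r2 = -2, r3 = 4
step 9: r1 = -7, r2 = -2, r3 = 11
step 10: r1 = -7, r2 = 9, r3 = 11
step 11: r1 = -7, r2 = 9, r3 = 18
step 12: r1 = -7, r2 = -7, r3 = 18
step 13: r1 = -7, r2 = -7, r3 = 4
step 14: r1 = -7, r2 = -7, r3 = -7
The first disagreement with the log is at step 1, where the value should be r1 = -2.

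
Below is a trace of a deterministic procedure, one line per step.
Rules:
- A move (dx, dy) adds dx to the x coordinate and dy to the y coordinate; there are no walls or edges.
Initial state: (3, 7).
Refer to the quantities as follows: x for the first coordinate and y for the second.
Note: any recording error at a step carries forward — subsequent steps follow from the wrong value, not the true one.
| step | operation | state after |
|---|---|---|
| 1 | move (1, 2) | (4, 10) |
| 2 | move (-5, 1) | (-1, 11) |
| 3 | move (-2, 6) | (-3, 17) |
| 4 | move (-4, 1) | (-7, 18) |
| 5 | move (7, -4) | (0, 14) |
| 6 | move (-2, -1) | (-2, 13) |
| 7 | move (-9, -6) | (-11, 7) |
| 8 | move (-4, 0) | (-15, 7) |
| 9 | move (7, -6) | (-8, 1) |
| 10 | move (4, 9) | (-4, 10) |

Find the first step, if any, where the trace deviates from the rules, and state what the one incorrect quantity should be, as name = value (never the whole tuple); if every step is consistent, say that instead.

step 1, y = 9

Recomputing the run from the initial state:
step 1: x = 4, y = 9
step 2: x = -1, y = 10
step 3: x = -3, y = 16
step 4: x = -7, y = 17
step 5: x = 0, y = 13
step 6: x = -2, y = 12
step 7: x = -11, y = 6
step 8: x = -15, y = 6
step 9: x = -8, y = 0
step 10: x = -4, y = 9
The first disagreement with the trace is at step 1, where the value should be y = 9.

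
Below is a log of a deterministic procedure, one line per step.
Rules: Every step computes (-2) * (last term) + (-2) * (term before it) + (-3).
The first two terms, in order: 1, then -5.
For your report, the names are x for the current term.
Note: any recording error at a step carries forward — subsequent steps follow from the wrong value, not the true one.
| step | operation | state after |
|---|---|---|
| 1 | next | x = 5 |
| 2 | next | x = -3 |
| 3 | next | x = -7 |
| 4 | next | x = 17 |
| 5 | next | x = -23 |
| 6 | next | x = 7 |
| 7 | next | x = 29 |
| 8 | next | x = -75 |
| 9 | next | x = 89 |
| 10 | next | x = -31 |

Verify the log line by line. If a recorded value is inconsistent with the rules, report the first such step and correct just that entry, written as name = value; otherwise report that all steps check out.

1. x = -2*(-5) + (-2)*(1) + (-3) = 5 (exactly as logged)
2. x = -2*(5) + (-2)*(-5) + (-3) = -3 (confirmed correct)
3. x = -2*(-3) + (-2)*(5) + (-3) = -7 (exactly as logged)
4. x = -2*(-7) + (-2)*(-3) + (-3) = 17 (same as recorded)
5. x = -2*(17) + (-2)*(-7) + (-3) = -23 (no discrepancy)
6. x = -2*(-23) + (-2)*(17) + (-3) = 9 (first mismatch against the log)
Conclusion: step 6 carries the first error; the entry should be x = 9.

step 6, x = 9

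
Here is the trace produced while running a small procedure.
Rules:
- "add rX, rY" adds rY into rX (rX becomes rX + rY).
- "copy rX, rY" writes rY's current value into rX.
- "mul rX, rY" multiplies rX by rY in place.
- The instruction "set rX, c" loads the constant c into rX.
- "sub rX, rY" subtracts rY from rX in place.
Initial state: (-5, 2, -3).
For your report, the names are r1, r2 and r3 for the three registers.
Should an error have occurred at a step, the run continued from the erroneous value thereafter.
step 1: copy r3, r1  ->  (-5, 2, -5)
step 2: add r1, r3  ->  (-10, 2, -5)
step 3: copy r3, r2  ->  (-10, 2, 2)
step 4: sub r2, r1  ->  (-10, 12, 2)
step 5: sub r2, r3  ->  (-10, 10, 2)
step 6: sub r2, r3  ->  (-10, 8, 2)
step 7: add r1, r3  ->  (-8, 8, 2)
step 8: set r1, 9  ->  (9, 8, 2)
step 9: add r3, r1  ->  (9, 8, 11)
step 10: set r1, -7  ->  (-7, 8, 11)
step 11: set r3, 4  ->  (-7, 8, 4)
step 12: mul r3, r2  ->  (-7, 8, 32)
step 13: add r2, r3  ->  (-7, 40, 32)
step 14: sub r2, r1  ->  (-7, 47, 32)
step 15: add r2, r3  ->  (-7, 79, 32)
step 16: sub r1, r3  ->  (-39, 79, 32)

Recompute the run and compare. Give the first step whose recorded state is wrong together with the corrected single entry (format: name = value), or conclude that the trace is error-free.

Step 1: r3 = -5 — confirmed correct.
Step 2: r1 = -5 + -5 = -10 — consistent with the trace.
Step 3: r3 = 2 — in agreement.
Step 4: r2 = 2 - -10 = 12 — exactly as logged.
Step 5: r2 = 12 - 2 = 10 — matches.
Step 6: r2 = 10 - 2 = 8 — consistent with the trace.
Step 7: r1 = -10 + 2 = -8 — exactly as logged.
Step 8: r1 = 9 — consistent with the trace.
Step 9: r3 = 2 + 9 = 11 — exactly as logged.
Step 10: r1 = -7 — no discrepancy.
Step 11: r3 = 4 — matches.
Step 12: r3 = 4 * 8 = 32 — in agreement.
Step 13: r2 = 8 + 32 = 40 — same as recorded.
Step 14: r2 = 40 - -7 = 47 — same as recorded.
Step 15: r2 = 47 + 32 = 79 — matches.
Step 16: r1 = -7 - 32 = -39 — agrees with the trace.
Each recorded entry agrees with the recomputation.

no error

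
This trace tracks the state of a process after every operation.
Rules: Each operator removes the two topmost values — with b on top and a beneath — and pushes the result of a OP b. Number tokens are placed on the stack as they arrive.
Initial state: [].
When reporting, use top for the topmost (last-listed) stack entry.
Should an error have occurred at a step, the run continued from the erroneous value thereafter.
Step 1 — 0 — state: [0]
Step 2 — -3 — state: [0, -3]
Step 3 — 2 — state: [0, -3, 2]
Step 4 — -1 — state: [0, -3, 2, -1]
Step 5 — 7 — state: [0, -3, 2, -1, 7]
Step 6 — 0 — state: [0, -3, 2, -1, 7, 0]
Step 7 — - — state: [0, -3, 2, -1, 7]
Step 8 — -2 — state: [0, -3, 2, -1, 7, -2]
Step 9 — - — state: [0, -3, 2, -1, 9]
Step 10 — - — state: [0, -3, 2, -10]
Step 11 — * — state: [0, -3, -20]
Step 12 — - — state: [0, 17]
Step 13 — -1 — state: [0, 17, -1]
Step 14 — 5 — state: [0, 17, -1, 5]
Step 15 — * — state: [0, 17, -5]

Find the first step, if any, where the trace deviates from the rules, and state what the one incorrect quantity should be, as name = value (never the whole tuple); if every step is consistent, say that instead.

Recomputing the run from the initial state:
step 1: [0]
step 2: [0, -3]
step 3: [0, -3, 2]
step 4: [0, -3, 2, -1]
step 5: [0, -3, 2, -1, 7]
step 6: [0, -3, 2, -1, 7, 0]
step 7: [0, -3, 2, -1, 7]
step 8: [0, -3, 2, -1, 7, -2]
step 9: [0, -3, 2, -1, 9]
step 10: [0, -3, 2, -10]
step 11: [0, -3, -20]
step 12: [0, 17]
step 13: [0, 17, -1]
step 14: [0, 17, -1, 5]
step 15: [0, 17, -5]
This matches the trace at every step.

no error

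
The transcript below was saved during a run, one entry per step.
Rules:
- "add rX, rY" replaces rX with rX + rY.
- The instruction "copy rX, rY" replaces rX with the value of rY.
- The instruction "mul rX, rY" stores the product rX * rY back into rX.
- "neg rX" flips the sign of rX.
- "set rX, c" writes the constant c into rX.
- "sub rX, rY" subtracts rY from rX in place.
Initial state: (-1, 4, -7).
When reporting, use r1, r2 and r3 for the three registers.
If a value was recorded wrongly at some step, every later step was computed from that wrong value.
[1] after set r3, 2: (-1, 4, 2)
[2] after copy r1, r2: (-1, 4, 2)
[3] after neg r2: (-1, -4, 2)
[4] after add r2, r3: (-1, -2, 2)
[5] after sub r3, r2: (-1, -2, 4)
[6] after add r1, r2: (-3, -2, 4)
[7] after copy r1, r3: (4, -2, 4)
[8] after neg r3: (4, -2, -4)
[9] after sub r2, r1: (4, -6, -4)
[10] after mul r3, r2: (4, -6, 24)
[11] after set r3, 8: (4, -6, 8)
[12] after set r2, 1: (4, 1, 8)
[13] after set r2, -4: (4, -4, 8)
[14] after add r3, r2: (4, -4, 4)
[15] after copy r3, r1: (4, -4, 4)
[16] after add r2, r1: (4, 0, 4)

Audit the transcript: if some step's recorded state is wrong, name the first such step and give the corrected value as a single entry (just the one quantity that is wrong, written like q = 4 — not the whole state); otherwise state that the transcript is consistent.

step 2, r1 = 4

1. r3 = 2 (same as recorded)
2. r1 = 4 (the entry is off here)
That makes step 2 the first incorrect line — r1 = 4 is what it should show.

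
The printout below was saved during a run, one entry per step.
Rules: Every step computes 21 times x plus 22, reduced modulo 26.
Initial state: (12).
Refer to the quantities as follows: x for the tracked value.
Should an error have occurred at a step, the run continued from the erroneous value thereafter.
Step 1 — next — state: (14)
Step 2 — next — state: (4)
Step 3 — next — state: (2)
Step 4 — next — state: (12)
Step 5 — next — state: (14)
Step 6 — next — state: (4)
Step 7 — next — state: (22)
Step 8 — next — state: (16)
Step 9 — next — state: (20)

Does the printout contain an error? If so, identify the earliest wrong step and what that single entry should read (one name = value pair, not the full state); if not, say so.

1. x = (21*12 + 22) mod 26 = 14 (confirmed correct)
2. x = (21*14 + 22) mod 26 = 4 (confirmed correct)
3. x = (21*4 + 22) mod 26 = 2 (verified)
4. x = (21*2 + 22) mod 26 = 12 (agrees with the printout)
5. x = (21*12 + 22) mod 26 = 14 (consistent with the printout)
6. x = (21*14 + 22) mod 26 = 4 (same as recorded)
7. x = (21*4 + 22) mod 26 = 2 (the printout has a different value)
First incorrect step: 7; the correct value is x = 2.

step 7, x = 2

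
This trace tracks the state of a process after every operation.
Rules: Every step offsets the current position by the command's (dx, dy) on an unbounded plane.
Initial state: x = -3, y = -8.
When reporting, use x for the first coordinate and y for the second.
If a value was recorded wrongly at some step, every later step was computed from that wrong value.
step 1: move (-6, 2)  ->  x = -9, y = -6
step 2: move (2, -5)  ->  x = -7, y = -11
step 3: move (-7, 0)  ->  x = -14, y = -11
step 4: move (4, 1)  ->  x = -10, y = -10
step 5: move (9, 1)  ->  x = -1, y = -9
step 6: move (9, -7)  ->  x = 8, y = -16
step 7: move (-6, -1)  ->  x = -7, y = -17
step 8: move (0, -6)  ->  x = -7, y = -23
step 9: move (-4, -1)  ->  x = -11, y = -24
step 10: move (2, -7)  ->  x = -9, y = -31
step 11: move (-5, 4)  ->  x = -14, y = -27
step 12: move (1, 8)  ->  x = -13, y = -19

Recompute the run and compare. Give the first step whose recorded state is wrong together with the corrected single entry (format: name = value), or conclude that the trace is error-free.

step 1: x = -3 + (-6) = -9, y = -8 + (2) = -6 -> exactly as logged
step 2: x = -9 + (2) = -7, y = -6 + (-5) = -11 -> matches
step 3: x = -7 + (-7) = -14, y = -11 + (0) = -11 -> exactly as logged
step 4: x = -14 + (4) = -10, y = -11 + (1) = -10 -> verified
step 5: x = -10 + (9) = -1, y = -10 + (1) = -9 -> agrees with the trace
step 6: x = -1 + (9) = 8, y = -9 + (-7) = -16 -> exactly as logged
step 7: x = 8 + (-6) = 2, y = -16 + (-1) = -17 -> the entry is off here
Conclusion: step 7 carries the first error; the entry should be x = 2.

step 7, x = 2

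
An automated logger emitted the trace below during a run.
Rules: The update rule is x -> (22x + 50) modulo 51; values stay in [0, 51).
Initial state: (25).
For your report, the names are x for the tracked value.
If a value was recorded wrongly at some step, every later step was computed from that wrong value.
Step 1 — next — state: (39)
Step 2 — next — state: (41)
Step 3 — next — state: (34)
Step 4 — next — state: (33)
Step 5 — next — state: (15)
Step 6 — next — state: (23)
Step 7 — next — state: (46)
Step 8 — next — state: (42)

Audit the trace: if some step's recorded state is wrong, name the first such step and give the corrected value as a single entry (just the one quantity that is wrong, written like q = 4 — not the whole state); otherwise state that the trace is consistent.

step 5, x = 11

Recomputing the run from the initial state:
step 1: x = 39
step 2: x = 41
step 3: x = 34
step 4: x = 33
step 5: x = 11
step 6: x = 37
step 7: x = 48
step 8: x = 35
The first disagreement with the trace is at step 5, where the value should be x = 11.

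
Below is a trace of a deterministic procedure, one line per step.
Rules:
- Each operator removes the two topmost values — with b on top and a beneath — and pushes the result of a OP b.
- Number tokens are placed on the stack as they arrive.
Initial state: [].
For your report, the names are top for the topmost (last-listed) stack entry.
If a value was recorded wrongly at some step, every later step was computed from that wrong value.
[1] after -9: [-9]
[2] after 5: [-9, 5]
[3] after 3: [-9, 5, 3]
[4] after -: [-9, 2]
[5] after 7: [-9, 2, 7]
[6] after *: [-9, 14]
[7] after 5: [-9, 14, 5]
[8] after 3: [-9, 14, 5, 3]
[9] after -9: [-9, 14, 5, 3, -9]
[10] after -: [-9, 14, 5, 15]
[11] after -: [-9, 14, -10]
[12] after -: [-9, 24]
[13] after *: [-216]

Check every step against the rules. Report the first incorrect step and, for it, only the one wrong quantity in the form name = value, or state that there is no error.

step 10, top = 12

Recomputing the run from the initial state:
step 1: [-9]
step 2: [-9, 5]
step 3: [-9, 5, 3]
step 4: [-9, 2]
step 5: [-9, 2, 7]
step 6: [-9, 14]
step 7: [-9, 14, 5]
step 8: [-9, 14, 5, 3]
step 9: [-9, 14, 5, 3, -9]
step 10: [-9, 14, 5, 12]
step 11: [-9, 14, -7]
step 12: [-9, 21]
step 13: [-189]
The first disagreement with the trace is at step 10, where the value should be top = 12.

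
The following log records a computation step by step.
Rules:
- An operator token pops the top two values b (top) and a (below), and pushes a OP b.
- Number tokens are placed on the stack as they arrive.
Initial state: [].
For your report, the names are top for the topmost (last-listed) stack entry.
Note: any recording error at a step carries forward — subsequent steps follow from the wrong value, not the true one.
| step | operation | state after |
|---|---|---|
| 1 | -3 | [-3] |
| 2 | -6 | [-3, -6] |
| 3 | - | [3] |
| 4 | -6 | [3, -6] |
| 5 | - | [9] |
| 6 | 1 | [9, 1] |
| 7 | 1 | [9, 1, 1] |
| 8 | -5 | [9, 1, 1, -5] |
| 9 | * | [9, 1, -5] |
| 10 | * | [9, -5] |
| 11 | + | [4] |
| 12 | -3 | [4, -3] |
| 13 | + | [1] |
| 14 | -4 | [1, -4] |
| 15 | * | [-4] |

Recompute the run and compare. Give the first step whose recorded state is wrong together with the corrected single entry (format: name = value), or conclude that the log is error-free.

no error

Step 1: push -3: top = -3 — no discrepancy.
Step 2: push -6: top = -6 — in agreement.
Step 3: -3 - -6 = 3 — consistent with the log.
Step 4: push -6: top = -6 — exactly as logged.
Step 5: 3 - -6 = 9 — confirmed correct.
Step 6: push 1: top = 1 — matches.
Step 7: push 1: top = 1 — exactly as logged.
Step 8: push -5: top = -5 — consistent with the log.
Step 9: 1 * -5 = -5 — same as recorded.
Step 10: 1 * -5 = -5 — checks out.
Step 11: 9 + -5 = 4 — matches.
Step 12: push -3: top = -3 — exactly as logged.
Step 13: 4 + -3 = 1 — checks out.
Step 14: push -4: top = -4 — in agreement.
Step 15: 1 * -4 = -4 — verified.
Every step is consistent.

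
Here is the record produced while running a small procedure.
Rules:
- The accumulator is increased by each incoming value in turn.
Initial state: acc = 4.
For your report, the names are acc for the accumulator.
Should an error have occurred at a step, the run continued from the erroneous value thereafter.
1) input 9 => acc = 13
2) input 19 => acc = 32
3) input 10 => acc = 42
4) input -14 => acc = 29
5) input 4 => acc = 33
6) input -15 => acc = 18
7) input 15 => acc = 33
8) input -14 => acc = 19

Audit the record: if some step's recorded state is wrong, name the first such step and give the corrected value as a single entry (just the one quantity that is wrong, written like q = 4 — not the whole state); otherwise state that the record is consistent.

Recomputing the run from the initial state:
step 1: acc = 13
step 2: acc = 32
step 3: acc = 42
step 4: acc = 28
step 5: acc = 32
step 6: acc = 17
step 7: acc = 32
step 8: acc = 18
The first disagreement with the record is at step 4, where the value should be acc = 28.

step 4, acc = 28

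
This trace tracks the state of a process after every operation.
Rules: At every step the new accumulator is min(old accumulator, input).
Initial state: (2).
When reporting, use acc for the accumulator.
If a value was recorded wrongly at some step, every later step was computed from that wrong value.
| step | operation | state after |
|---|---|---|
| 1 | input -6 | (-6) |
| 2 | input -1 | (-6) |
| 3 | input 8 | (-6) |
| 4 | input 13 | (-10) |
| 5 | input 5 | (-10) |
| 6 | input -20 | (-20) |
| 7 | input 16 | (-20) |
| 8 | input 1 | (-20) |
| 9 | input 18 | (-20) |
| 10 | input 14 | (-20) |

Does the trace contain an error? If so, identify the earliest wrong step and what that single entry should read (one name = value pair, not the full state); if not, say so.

step 4, acc = -6

Recomputing the run from the initial state:
step 1: acc = -6
step 2: acc = -6
step 3: acc = -6
step 4: acc = -6
step 5: acc = -6
step 6: acc = -20
step 7: acc = -20
step 8: acc = -20
step 9: acc = -20
step 10: acc = -20
The first disagreement with the trace is at step 4, where the value should be acc = -6.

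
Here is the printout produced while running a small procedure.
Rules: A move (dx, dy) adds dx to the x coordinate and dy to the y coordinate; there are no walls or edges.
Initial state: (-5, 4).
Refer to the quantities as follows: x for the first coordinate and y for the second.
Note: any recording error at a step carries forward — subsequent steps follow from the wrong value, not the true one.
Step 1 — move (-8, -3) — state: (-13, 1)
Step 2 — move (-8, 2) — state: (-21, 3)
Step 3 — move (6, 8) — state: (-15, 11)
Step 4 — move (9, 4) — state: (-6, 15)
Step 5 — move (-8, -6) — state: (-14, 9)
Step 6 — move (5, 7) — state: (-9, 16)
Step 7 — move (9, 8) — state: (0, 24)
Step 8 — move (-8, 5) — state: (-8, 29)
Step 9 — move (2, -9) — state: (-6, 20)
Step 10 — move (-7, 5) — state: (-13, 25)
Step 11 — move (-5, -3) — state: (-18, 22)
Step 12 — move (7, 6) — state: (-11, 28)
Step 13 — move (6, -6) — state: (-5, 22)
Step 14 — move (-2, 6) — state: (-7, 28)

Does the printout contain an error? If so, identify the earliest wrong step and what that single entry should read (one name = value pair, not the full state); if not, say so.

no error

step 1: x = -5 + (-8) = -13, y = 4 + (-3) = 1 -> same as recorded
step 2: x = -13 + (-8) = -21, y = 1 + (2) = 3 -> no discrepancy
step 3: x = -21 + (6) = -15, y = 3 + (8) = 11 -> no discrepancy
step 4: x = -15 + (9) = -6, y = 11 + (4) = 15 -> verified
step 5: x = -6 + (-8) = -14, y = 15 + (-6) = 9 -> exactly as logged
step 6: x = -14 + (5) = -9, y = 9 + (7) = 16 -> confirmed correct
step 7: x = -9 + (9) = 0, y = 16 + (8) = 24 -> no discrepancy
step 8: x = 0 + (-8) = -8, y = 24 + (5) = 29 -> in agreement
step 9: x = -8 + (2) = -6, y = 29 + (-9) = 20 -> matches
step 10: x = -6 + (-7) = -13, y = 20 + (5) = 25 -> agrees with the printout
step 11: x = -13 + (-5) = -18, y = 25 + (-3) = 22 -> in agreement
step 12: x = -18 + (7) = -11, y = 22 + (6) = 28 -> verified
step 13: x = -11 + (6) = -5, y = 28 + (-6) = 22 -> checks out
step 14: x = -5 + (-2) = -7, y = 22 + (6) = 28 -> in agreement
The whole run recomputes cleanly — no discrepancies.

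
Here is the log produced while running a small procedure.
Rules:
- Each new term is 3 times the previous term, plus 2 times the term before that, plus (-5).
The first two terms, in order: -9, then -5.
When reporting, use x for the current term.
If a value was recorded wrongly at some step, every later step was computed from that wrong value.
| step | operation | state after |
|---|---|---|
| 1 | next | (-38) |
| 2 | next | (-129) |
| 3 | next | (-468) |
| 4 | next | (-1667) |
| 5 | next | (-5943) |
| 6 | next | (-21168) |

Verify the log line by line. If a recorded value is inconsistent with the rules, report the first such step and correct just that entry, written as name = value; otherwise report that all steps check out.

Step 1: x = 3*(-5) + (2)*(-9) + (-5) = -38 — confirmed correct.
Step 2: x = 3*(-38) + (2)*(-5) + (-5) = -129 — exactly as logged.
Step 3: x = 3*(-129) + (2)*(-38) + (-5) = -468 — exactly as logged.
Step 4: x = 3*(-468) + (2)*(-129) + (-5) = -1667 — matches.
Step 5: x = 3*(-1667) + (2)*(-468) + (-5) = -5942 — the log has a different value.
That makes step 5 the first incorrect line — x = -5942 is what it should show.

step 5, x = -5942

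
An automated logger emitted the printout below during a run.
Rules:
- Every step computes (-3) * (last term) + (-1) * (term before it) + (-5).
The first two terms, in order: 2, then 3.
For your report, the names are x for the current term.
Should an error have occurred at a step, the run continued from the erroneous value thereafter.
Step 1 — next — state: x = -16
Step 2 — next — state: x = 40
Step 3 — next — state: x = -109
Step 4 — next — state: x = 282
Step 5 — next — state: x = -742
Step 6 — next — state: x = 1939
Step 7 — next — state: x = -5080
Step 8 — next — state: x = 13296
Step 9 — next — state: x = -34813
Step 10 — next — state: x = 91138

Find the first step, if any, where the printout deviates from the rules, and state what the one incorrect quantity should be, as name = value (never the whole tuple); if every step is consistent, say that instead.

no error

step 1: x = -3*(3) + (-1)*(2) + (-5) = -16 -> same as recorded
step 2: x = -3*(-16) + (-1)*(3) + (-5) = 40 -> same as recorded
step 3: x = -3*(40) + (-1)*(-16) + (-5) = -109 -> checks out
step 4: x = -3*(-109) + (-1)*(40) + (-5) = 282 -> confirmed correct
step 5: x = -3*(282) + (-1)*(-109) + (-5) = -742 -> checks out
step 6: x = -3*(-742) + (-1)*(282) + (-5) = 1939 -> consistent with the printout
step 7: x = -3*(1939) + (-1)*(-742) + (-5) = -5080 -> no discrepancy
step 8: x = -3*(-5080) + (-1)*(1939) + (-5) = 13296 -> agrees with the printout
step 9: x = -3*(13296) + (-1)*(-5080) + (-5) = -34813 -> no discrepancy
step 10: x = -3*(-34813) + (-1)*(13296) + (-5) = 91138 -> same as recorded
The whole run recomputes cleanly — no discrepancies.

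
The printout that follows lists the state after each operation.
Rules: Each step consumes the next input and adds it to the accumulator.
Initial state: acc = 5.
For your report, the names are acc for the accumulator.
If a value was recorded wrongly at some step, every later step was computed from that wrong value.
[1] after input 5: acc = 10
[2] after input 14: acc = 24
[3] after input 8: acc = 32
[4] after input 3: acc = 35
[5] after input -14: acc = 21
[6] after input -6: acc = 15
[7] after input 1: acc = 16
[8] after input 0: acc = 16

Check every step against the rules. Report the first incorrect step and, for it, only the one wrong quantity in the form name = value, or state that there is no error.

no error

1. acc = 5 + 5 = 10 (exactly as logged)
2. acc = 10 + 14 = 24 (same as recorded)
3. acc = 24 + 8 = 32 (no discrepancy)
4. acc = 32 + 3 = 35 (matches)
5. acc = 35 + -14 = 21 (in agreement)
6. acc = 21 + -6 = 15 (verified)
7. acc = 15 + 1 = 16 (no discrepancy)
8. acc = 16 + 0 = 16 (exactly as logged)
No step deviates from the rules.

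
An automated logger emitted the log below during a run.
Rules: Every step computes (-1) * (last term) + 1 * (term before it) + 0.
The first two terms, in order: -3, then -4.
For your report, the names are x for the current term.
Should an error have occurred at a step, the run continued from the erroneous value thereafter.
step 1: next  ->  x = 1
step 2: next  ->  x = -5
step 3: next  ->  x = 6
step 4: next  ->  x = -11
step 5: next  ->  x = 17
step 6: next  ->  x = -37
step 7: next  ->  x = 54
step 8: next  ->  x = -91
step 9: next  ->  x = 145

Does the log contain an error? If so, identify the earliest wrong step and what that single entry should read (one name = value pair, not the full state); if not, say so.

1. x = -1*(-4) + (1)*(-3) + (0) = 1 (matches)
2. x = -1*(1) + (1)*(-4) + (0) = -5 (in agreement)
3. x = -1*(-5) + (1)*(1) + (0) = 6 (matches)
4. x = -1*(6) + (1)*(-5) + (0) = -11 (same as recorded)
5. x = -1*(-11) + (1)*(6) + (0) = 17 (same as recorded)
6. x = -1*(17) + (1)*(-11) + (0) = -28 (the entry is off here)
Step 6 is the first one off; corrected, x = -28.

step 6, x = -28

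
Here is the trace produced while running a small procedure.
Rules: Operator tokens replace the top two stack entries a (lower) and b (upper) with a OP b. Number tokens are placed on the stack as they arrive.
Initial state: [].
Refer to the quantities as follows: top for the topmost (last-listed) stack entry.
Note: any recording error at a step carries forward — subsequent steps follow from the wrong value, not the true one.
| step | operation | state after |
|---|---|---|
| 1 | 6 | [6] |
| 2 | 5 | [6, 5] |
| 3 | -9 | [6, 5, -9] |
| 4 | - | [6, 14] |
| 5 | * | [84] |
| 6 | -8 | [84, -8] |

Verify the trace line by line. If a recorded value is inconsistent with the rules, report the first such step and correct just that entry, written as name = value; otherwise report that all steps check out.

no error

Recomputing the run from the initial state:
step 1: [6]
step 2: [6, 5]
step 3: [6, 5, -9]
step 4: [6, 14]
step 5: [84]
step 6: [84, -8]
This matches the trace at every step.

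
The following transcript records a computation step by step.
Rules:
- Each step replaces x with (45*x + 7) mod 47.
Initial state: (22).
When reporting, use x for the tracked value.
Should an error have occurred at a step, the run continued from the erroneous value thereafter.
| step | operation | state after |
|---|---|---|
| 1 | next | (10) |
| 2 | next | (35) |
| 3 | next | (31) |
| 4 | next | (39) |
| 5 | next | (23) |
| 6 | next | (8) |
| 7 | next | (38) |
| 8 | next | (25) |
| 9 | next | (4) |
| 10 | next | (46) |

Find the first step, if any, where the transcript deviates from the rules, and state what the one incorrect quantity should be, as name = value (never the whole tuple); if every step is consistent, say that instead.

step 1: x = (45*22 + 7) mod 47 = 10 -> exactly as logged
step 2: x = (45*10 + 7) mod 47 = 34 -> first mismatch against the transcript
Step 2 is the first one off; corrected, x = 34.

step 2, x = 34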